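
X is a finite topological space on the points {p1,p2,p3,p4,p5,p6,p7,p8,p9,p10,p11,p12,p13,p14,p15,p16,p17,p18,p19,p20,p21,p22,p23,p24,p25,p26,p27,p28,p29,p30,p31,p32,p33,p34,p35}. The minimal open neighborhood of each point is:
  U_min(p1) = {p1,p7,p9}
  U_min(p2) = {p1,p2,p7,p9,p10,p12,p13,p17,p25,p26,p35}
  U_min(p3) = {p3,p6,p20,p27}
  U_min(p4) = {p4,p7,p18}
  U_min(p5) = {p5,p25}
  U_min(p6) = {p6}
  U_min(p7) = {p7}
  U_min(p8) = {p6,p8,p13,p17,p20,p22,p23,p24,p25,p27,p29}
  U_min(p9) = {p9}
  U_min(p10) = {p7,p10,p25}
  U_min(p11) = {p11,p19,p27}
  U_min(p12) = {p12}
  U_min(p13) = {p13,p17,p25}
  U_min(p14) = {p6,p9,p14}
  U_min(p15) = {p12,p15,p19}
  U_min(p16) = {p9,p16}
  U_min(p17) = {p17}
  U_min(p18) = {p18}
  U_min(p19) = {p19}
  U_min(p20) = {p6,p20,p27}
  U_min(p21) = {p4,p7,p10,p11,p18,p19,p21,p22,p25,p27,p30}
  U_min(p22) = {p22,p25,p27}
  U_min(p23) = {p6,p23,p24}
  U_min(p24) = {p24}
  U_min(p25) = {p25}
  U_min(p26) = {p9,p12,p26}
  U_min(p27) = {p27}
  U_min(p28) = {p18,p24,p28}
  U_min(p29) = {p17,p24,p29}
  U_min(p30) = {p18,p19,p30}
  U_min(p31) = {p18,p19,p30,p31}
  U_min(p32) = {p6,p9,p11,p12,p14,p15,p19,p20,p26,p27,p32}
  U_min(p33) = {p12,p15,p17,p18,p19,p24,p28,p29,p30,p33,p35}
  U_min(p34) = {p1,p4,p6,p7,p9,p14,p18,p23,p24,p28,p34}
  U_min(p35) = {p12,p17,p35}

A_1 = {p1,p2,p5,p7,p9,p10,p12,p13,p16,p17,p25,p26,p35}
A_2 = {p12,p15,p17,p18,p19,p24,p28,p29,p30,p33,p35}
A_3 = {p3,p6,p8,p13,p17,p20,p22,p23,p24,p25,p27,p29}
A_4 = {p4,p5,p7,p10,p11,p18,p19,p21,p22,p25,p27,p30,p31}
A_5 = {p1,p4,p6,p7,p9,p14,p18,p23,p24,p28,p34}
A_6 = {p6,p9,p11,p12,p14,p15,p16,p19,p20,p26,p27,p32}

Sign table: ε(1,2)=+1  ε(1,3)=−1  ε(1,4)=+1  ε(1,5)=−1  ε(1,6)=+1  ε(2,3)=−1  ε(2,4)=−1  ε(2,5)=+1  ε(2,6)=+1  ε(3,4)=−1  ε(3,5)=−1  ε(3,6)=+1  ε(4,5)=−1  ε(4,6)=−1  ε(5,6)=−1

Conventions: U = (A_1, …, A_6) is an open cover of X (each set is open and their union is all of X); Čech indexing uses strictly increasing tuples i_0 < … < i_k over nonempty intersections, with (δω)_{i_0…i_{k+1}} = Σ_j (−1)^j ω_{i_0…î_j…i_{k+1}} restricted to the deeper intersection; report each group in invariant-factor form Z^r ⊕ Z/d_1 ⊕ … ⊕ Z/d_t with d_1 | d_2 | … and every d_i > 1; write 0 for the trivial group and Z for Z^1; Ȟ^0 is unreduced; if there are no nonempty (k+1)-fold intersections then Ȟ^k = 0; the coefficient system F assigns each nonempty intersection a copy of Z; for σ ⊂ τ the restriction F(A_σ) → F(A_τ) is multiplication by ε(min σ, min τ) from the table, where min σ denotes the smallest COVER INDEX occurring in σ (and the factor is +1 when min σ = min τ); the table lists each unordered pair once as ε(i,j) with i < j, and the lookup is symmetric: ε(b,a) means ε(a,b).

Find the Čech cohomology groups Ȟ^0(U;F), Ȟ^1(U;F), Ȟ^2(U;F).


Ȟ^0(U;F) ≅ 0, Ȟ^1(U;F) ≅ Z/2, Ȟ^2(U;F) ≅ Z

intersection data:
  A12={p12,p17,p35} A13={p13,p17,p25} A14={p5,p7,p10,p25} A15={p1,p7,p9} A16={p9,p12,p16,p26} A23={p17,p24,p29} A24={p18,p19,p30} A25={p18,p24,p28} A26={p12,p15,p19} A34={p22,p25,p27} A35={p6,p23,p24} A36={p6,p20,p27} A45={p4,p7,p18} A46={p11,p19,p27} A56={p6,p9,p14}
  A123={p17} A126={p12} A134={p25} A145={p7} A156={p9} A235={p24} A245={p18} A246={p19} A346={p27} A356={p6}
C dims 6,15,10; δ0: rk 6, SNF 1^5·2; δ1: rk 9, SNF 1^9
Ȟ^0 = (6 − 6) − 0 = 0, so Ȟ^0 ≅ 0
Ȟ^1 = (15 − 9) − 6 = 0 plus torsion [2], so Ȟ^1 ≅ Z/2
Ȟ^2 = (10 − 0) − 9 = 1, so Ȟ^2 ≅ Z


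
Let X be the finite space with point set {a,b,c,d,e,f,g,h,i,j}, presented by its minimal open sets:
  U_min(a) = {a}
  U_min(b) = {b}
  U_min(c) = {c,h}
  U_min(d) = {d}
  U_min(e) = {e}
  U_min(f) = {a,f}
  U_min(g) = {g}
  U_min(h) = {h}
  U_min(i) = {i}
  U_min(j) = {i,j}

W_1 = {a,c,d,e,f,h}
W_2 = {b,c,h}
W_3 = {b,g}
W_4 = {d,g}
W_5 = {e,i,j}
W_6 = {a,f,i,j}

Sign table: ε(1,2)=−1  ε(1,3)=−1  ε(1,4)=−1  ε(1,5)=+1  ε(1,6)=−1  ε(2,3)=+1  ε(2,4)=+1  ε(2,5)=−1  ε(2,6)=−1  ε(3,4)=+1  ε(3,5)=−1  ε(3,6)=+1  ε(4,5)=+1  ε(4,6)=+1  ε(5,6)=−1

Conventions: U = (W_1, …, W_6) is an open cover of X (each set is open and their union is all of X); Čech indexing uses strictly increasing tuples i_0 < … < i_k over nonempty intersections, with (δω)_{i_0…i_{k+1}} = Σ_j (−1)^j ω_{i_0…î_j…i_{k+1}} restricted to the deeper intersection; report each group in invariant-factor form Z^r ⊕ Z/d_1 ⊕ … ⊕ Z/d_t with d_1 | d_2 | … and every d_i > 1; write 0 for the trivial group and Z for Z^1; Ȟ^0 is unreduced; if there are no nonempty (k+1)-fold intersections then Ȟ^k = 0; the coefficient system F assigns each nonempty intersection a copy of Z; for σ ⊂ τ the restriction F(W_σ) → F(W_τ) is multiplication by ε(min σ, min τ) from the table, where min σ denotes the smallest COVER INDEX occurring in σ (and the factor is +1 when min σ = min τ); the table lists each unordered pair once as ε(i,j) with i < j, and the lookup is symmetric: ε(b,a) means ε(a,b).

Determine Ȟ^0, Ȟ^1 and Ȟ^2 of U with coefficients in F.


Ȟ^0 ≅ Z, Ȟ^1 ≅ Z^2 and Ȟ^2 ≅ 0

intersection data:
  W12={c,h} W14={d} W15={e} W16={a,f} W23={b} W34={g} W56={i,j}
C dims 6,7; δ0: rk 5, SNF 1^5
Ȟ^0 = (6 − 5) − 0 = 1, so Ȟ^0 ≅ Z
Ȟ^1 = (7 − 0) − 5 = 2, so Ȟ^1 ≅ Z^2
Ȟ^2 = (0 − 0) − 0 = 0, so Ȟ^2 ≅ 0


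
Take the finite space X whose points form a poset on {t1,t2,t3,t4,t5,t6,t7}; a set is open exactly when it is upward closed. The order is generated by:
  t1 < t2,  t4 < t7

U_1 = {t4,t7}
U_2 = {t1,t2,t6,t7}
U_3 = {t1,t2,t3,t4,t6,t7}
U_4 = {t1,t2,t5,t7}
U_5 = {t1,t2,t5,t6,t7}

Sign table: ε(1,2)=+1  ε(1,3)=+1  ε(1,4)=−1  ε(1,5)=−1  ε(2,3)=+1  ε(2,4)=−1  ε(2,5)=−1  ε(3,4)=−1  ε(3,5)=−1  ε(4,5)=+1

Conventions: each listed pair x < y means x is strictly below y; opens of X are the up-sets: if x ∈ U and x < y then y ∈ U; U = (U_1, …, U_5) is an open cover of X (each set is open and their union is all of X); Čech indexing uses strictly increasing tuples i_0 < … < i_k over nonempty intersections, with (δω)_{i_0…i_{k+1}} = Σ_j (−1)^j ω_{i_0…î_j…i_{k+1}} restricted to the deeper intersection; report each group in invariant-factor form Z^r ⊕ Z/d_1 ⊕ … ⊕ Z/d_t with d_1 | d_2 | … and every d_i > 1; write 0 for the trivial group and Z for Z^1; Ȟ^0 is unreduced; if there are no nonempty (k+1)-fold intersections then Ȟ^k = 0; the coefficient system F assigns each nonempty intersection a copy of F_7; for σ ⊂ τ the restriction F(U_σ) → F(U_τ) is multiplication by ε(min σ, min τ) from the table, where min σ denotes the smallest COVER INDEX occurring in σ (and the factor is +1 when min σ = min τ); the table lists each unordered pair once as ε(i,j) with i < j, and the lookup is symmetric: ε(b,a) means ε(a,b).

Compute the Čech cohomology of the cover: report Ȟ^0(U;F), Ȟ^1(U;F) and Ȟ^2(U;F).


nerve simplices:
  U12={t7} U13={t4,t7} U14={t7} U15={t7} U23={t1,t2,t6,t7} U24={t1,t2,t7} U25={t1,t2,t6,t7} U34={t1,t2,t7} U35={t1,t2,t6,t7} U45={t1,t2,t5,t7}
  U123={t7} U124={t7} U125={t7} U134={t7} U135={t7} U145={t7} U234={t1,t2,t7} U235={t1,t2,t6,t7} U245={t1,t2,t7} U345={t1,t2,t7}
  U1234={t7} U1235={t7} U1245={t7} U1345={t7} U2345={t1,t2,t7}
  U12345={t7}
C dims 5,10,10,5; δ0: rk_F7 4; δ1: rk_F7 6; δ2: rk_F7 4
degree 0: 5−4−0 = 1 → Ȟ^0 ≅ Z/7
degree 1: 10−6−4 = 0 → Ȟ^1 ≅ 0
degree 2: 10−4−6 = 0 → Ȟ^2 ≅ 0

Ȟ^0(U;F) ≅ Z/7; Ȟ^1(U;F) ≅ 0; Ȟ^2(U;F) ≅ 0


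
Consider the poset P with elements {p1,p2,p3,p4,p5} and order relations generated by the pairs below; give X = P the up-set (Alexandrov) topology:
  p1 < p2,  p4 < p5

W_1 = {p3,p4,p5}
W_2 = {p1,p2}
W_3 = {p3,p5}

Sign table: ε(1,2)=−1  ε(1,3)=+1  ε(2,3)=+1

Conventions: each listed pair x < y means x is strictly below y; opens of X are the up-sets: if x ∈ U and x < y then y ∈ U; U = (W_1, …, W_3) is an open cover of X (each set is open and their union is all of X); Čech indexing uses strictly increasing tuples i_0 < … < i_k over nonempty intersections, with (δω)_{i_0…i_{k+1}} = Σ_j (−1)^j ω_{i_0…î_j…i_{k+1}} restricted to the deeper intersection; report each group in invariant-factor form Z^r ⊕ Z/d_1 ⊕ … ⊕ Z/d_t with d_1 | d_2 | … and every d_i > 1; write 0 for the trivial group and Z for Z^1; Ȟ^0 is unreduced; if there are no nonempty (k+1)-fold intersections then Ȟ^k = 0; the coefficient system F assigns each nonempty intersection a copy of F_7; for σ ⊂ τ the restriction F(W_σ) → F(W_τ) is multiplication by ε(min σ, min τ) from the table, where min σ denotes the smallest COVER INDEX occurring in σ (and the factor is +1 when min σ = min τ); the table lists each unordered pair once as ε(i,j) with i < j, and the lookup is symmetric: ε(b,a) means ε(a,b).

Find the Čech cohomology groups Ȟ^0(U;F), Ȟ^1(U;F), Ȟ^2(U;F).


Ȟ^0 ≅ Z/7 ⊕ Z/7; Ȟ^1 ≅ 0; Ȟ^2 ≅ 0

intersection data:
  W13={p3,p5}
C dims 3,1; δ0: rk_F7 1
Ȟ^0 = (3 − 1) − 0 = 2, so Ȟ^0 ≅ Z/7 ⊕ Z/7
Ȟ^1 = (1 − 0) − 1 = 0, so Ȟ^1 ≅ 0
Ȟ^2 = (0 − 0) − 0 = 0, so Ȟ^2 ≅ 0


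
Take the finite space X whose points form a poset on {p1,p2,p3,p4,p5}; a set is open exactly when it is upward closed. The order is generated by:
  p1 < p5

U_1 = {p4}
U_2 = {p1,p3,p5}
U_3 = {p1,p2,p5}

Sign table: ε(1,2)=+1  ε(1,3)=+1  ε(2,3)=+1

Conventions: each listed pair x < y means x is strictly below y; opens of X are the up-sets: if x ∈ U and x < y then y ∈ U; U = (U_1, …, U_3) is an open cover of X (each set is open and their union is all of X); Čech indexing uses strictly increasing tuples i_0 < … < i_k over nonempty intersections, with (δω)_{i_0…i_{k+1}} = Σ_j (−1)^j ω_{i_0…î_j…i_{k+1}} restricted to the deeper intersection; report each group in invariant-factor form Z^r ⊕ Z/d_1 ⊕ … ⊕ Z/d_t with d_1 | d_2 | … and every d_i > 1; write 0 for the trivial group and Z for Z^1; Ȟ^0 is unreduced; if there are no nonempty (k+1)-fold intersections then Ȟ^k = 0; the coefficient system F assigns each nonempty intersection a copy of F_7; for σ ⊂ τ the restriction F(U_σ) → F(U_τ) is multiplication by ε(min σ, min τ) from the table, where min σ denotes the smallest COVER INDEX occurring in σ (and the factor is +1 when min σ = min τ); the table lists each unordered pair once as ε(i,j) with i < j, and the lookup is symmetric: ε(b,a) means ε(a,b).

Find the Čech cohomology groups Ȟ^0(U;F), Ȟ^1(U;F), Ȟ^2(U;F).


Ȟ^0(U;F) ≅ Z/7 ⊕ Z/7, Ȟ^1(U;F) ≅ 0, Ȟ^2(U;F) ≅ 0

nerve simplices:
  U23={p1,p5}
C dims 3,1; δ0: rk_F7 1
degree 0: 3−1−0 = 2 → Ȟ^0 ≅ Z/7 ⊕ Z/7
degree 1: 1−0−1 = 0 → Ȟ^1 ≅ 0
degree 2: 0−0−0 = 0 → Ȟ^2 ≅ 0


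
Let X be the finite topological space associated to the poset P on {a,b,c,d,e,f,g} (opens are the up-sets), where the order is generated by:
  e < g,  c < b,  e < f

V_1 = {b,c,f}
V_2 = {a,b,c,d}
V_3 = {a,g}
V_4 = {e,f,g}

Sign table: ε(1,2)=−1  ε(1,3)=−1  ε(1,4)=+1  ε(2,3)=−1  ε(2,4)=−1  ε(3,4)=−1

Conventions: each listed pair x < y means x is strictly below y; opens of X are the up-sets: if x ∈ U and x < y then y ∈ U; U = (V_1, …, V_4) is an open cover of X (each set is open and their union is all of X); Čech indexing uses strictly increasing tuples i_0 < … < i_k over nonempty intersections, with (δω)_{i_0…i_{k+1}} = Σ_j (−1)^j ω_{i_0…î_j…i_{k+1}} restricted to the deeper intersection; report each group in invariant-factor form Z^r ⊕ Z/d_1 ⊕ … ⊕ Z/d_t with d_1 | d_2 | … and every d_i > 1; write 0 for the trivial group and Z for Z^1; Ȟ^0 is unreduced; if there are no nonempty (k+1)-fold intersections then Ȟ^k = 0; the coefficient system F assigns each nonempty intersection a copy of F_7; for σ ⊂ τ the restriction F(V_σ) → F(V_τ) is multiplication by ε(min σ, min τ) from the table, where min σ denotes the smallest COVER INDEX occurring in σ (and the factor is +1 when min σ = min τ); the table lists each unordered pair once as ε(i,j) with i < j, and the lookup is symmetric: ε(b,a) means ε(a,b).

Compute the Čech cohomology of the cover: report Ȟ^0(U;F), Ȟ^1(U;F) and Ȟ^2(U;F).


nerve simplices:
  V12={b,c} V14={f} V23={a} V34={g}
C dims 4,4; δ0: rk_F7 4
degree 0: 4−4−0 = 0 → Ȟ^0 ≅ 0
degree 1: 4−0−4 = 0 → Ȟ^1 ≅ 0
degree 2: 0−0−0 = 0 → Ȟ^2 ≅ 0

Ȟ^0 = 0,  Ȟ^1 = 0,  Ȟ^2 = 0


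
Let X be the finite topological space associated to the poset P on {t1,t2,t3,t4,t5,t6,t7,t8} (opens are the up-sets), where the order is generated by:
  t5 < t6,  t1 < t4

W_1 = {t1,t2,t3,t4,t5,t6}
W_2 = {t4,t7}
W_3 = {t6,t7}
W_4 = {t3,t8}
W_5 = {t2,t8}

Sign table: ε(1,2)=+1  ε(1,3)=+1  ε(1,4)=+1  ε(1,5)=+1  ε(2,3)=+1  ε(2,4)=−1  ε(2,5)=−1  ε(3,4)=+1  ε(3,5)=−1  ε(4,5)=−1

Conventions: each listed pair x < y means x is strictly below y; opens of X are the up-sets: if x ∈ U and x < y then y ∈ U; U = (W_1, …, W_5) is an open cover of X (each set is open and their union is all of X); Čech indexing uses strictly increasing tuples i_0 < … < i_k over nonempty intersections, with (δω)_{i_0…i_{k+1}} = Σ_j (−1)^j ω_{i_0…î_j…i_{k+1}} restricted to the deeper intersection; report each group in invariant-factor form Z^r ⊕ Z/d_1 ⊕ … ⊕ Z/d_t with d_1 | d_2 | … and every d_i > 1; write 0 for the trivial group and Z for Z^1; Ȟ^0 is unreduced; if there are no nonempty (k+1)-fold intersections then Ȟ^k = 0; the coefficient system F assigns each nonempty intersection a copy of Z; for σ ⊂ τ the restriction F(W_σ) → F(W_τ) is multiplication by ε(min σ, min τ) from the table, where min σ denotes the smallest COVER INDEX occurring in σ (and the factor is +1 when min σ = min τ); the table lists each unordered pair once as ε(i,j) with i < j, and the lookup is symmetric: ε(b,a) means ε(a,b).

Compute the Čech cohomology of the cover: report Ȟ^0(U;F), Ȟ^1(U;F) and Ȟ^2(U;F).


Ȟ^0(U;F) ≅ 0,  Ȟ^1(U;F) ≅ Z ⊕ Z/2,  Ȟ^2(U;F) ≅ 0

nerve simplices:
  W12={t4} W13={t6} W14={t3} W15={t2} W23={t7} W45={t8}
C dims 5,6; δ0: rk 5, SNF 1^4·2
degree 0: 5−5−0 = 0 → Ȟ^0 ≅ 0
degree 1: 6−0−5 = 1 plus torsion [2] → Ȟ^1 ≅ Z ⊕ Z/2
degree 2: 0−0−0 = 0 → Ȟ^2 ≅ 0


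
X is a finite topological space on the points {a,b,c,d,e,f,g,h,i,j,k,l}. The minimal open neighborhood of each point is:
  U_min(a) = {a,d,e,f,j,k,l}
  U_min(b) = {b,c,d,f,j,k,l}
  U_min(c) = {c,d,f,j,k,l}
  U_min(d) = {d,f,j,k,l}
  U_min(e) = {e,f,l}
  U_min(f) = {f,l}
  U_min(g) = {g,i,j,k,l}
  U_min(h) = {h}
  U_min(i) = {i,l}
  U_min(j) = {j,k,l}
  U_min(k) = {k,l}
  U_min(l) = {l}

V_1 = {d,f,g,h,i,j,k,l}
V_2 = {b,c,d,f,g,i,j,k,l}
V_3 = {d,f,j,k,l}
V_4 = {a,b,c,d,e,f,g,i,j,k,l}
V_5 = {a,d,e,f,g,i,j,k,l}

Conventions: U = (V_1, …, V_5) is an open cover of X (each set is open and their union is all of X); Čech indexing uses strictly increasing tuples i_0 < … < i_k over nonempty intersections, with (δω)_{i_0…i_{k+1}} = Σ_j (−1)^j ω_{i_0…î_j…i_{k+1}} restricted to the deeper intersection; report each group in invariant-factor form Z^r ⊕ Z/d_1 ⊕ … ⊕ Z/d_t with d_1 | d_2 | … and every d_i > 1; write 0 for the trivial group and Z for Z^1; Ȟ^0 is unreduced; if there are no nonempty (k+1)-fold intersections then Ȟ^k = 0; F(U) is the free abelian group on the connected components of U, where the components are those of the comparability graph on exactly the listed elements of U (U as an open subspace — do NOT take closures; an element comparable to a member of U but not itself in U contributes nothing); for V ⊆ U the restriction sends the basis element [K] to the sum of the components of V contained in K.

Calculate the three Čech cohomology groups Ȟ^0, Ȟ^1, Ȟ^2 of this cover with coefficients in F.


nerve simplices:
  V12={d,f,g,i,j,k,l} V13={d,f,j,k,l} V14={d,f,g,i,j,k,l} V15={d,f,g,i,j,k,l} V23={d,f,j,k,l} V24={b,c,d,f,g,i,j,k,l} V25={d,f,g,i,j,k,l} V34={d,f,j,k,l} V35={d,f,j,k,l} V45={a,d,e,f,g,i,j,k,l}
  V123={d,f,j,k,l} V124={d,f,g,i,j,k,l} V125={d,f,g,i,j,k,l} V134={d,f,j,k,l} V135={d,f,j,k,l} V145={d,f,g,i,j,k,l} V234={d,f,j,k,l} V235={d,f,j,k,l} V245={d,f,g,i,j,k,l} V345={d,f,j,k,l}
  V1234={d,f,j,k,l} V1235={d,f,j,k,l} V1245={d,f,g,i,j,k,l} V1345={d,f,j,k,l} V2345={d,f,j,k,l}
  V12345={d,f,j,k,l}
components per intersection:
  V1: {d,f,g,i,j,k,l} {h}
  V2: {b,c,d,f,g,i,j,k,l}
  V3: {d,f,j,k,l}
  V4: {a,b,c,d,e,f,g,i,j,k,l}
  V5: {a,d,e,f,g,i,j,k,l}
  V12: {d,f,g,i,j,k,l}
  V13: {d,f,j,k,l}
  V14: {d,f,g,i,j,k,l}
  V15: {d,f,g,i,j,k,l}
  V23: {d,f,j,k,l}
  V24: {b,c,d,f,g,i,j,k,l}
  V25: {d,f,g,i,j,k,l}
  V34: {d,f,j,k,l}
  V35: {d,f,j,k,l}
  V45: {a,d,e,f,g,i,j,k,l}
  V123: {d,f,j,k,l}
  V124: {d,f,g,i,j,k,l}
  V125: {d,f,g,i,j,k,l}
  V134: {d,f,j,k,l}
  V135: {d,f,j,k,l}
  V145: {d,f,g,i,j,k,l}
  V234: {d,f,j,k,l}
  V235: {d,f,j,k,l}
  V245: {d,f,g,i,j,k,l}
  V345: {d,f,j,k,l}
  V1234: {d,f,j,k,l}
  V1235: {d,f,j,k,l}
  V1245: {d,f,g,i,j,k,l}
  V1345: {d,f,j,k,l}
  V2345: {d,f,j,k,l}
  V12345: {d,f,j,k,l}
C dims 6,10,10,5; δ0: rk 4, SNF 1^4; δ1: rk 6, SNF 1^6; δ2: rk 4, SNF 1^4
degree 0: 6−4−0 = 2 → Ȟ^0 ≅ Z^2
degree 1: 10−6−4 = 0 → Ȟ^1 ≅ 0
degree 2: 10−4−6 = 0 → Ȟ^2 ≅ 0

Ȟ^0(U;F) ≅ Z^2, Ȟ^1(U;F) ≅ 0, Ȟ^2(U;F) ≅ 0


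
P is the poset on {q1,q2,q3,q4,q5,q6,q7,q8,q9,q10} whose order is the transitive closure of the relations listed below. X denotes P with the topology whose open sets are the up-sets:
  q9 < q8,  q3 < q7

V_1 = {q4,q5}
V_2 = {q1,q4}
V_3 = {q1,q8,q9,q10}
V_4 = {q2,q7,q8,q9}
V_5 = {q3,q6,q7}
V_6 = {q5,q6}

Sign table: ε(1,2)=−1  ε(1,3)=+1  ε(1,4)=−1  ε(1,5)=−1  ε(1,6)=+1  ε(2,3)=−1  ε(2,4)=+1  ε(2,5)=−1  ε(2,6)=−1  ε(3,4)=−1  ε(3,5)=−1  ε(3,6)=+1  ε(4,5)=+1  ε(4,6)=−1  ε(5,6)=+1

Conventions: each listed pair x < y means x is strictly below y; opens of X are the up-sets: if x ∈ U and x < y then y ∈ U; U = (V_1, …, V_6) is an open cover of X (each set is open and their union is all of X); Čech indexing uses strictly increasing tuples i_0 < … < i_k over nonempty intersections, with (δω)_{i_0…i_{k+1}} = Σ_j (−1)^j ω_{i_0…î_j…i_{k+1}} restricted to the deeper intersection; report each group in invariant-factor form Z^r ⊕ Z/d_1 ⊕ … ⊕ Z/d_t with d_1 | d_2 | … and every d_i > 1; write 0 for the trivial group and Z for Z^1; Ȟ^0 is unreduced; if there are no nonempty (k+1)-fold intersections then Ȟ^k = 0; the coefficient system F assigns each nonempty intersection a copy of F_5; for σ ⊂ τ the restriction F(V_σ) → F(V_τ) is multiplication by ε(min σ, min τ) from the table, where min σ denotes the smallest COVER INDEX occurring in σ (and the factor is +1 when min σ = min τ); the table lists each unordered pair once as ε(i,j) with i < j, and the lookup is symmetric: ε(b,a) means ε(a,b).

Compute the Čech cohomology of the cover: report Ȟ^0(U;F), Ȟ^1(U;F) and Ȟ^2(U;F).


nonempty intersections:
  V12={q4} V16={q5} V23={q1} V34={q8,q9} V45={q7} V56={q6}
C dims 6,6; δ0: rk_F5 6
Ȟ^0: (6−6)−0=0 ⇒ 0
Ȟ^1: (6−0)−6=0 ⇒ 0
Ȟ^2: (0−0)−0=0 ⇒ 0

Ȟ^0(U;F) ≅ 0, Ȟ^1(U;F) ≅ 0, Ȟ^2(U;F) ≅ 0


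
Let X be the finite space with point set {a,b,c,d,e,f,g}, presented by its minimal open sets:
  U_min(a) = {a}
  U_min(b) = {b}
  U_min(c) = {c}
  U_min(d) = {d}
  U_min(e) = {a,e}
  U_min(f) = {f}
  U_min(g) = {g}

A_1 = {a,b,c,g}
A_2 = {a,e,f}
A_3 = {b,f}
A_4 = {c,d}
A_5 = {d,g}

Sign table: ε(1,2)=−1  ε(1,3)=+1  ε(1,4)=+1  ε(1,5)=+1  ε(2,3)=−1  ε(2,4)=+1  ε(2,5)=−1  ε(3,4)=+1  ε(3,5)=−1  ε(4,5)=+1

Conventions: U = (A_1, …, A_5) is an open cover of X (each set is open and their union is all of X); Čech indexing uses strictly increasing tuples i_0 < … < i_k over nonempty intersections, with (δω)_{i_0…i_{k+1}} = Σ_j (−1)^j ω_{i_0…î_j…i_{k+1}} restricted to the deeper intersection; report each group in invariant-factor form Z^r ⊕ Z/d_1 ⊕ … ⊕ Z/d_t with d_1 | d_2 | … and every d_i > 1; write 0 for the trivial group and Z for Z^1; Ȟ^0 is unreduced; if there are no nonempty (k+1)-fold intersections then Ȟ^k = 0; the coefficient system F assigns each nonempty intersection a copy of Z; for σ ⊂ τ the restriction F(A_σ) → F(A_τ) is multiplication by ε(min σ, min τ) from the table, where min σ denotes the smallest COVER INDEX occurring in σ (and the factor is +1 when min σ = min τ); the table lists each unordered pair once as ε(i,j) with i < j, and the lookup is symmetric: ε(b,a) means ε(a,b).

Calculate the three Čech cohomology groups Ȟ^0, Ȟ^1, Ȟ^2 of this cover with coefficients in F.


nerve simplices:
  A12={a} A13={b} A14={c} A15={g} A23={f} A45={d}
C dims 5,6; δ0: rk 4, SNF 1^4
degree 0: 5−4−0 = 1 → Ȟ^0 ≅ Z
degree 1: 6−0−4 = 2 → Ȟ^1 ≅ Z^2
degree 2: 0−0−0 = 0 → Ȟ^2 ≅ 0

Ȟ^0(U;F) ≅ Z,  Ȟ^1(U;F) ≅ Z^2,  Ȟ^2(U;F) ≅ 0


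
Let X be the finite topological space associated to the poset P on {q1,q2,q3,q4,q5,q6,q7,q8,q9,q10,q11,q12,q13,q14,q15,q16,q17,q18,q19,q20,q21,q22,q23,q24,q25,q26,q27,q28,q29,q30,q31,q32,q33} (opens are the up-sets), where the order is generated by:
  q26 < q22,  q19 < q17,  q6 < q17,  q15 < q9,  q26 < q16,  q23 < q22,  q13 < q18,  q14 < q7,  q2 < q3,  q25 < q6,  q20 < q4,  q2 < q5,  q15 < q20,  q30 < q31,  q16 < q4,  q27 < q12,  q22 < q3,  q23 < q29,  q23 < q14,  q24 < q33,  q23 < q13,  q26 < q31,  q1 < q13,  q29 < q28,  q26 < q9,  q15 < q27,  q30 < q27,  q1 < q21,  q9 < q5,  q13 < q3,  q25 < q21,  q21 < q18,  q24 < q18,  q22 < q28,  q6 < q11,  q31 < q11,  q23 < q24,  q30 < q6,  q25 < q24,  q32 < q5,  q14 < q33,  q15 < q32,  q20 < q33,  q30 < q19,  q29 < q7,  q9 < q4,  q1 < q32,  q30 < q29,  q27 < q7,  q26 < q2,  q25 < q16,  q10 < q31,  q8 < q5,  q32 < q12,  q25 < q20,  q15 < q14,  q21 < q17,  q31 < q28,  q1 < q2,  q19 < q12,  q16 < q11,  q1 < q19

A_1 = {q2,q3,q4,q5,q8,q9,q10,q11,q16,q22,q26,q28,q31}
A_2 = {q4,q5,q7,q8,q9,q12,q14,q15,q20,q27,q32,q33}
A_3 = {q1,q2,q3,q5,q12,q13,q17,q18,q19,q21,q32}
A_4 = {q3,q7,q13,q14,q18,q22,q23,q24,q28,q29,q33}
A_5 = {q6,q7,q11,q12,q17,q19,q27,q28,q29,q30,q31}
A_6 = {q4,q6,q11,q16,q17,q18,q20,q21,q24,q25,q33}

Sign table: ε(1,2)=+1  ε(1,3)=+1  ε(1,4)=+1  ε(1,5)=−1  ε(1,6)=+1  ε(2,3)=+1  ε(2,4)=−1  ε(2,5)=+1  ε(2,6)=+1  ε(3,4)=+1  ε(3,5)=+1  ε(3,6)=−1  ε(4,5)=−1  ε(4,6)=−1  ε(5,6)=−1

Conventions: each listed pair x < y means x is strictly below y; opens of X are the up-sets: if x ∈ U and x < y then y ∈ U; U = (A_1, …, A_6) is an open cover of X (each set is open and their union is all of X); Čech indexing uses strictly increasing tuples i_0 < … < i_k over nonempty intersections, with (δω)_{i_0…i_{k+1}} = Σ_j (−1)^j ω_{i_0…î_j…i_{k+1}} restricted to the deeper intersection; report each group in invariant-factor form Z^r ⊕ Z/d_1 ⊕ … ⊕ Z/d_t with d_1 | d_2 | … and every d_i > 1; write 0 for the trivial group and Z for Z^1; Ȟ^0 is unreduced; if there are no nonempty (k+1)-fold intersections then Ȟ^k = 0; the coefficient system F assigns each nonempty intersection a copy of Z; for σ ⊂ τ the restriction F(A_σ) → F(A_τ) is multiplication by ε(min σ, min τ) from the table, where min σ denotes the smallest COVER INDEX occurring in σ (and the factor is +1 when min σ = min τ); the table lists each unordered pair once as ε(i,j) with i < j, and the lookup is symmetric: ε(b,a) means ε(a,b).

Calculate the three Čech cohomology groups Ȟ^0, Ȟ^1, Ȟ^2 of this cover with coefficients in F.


Ȟ^0 ≅ 0, Ȟ^1 ≅ Z/2 and Ȟ^2 ≅ Z

nonempty overlaps:
  A12={q4,q5,q8,q9} A13={q2,q3,q5} A14={q3,q22,q28} A15={q11,q28,q31} A16={q4,q11,q16} A23={q5,q12,q32} A24={q7,q14,q33} A25={q7,q12,q27} A26={q4,q20,q33} A34={q3,q13,q18} A35={q12,q17,q19} A36={q17,q18,q21} A45={q7,q28,q29} A46={q18,q24,q33} A56={q6,q11,q17}
  A123={q5} A126={q4} A134={q3} A145={q28} A156={q11} A235={q12} A245={q7} A246={q33} A346={q18} A356={q17}
C dims 6,15,10; δ0: rk 6, SNF 1^5·2; δ1: rk 9, SNF 1^9
degree 0: 6−6−0 = 0 → Ȟ^0 ≅ 0
degree 1: 15−9−6 = 0 plus torsion [2] → Ȟ^1 ≅ Z/2
degree 2: 10−0−9 = 1 → Ȟ^2 ≅ Z


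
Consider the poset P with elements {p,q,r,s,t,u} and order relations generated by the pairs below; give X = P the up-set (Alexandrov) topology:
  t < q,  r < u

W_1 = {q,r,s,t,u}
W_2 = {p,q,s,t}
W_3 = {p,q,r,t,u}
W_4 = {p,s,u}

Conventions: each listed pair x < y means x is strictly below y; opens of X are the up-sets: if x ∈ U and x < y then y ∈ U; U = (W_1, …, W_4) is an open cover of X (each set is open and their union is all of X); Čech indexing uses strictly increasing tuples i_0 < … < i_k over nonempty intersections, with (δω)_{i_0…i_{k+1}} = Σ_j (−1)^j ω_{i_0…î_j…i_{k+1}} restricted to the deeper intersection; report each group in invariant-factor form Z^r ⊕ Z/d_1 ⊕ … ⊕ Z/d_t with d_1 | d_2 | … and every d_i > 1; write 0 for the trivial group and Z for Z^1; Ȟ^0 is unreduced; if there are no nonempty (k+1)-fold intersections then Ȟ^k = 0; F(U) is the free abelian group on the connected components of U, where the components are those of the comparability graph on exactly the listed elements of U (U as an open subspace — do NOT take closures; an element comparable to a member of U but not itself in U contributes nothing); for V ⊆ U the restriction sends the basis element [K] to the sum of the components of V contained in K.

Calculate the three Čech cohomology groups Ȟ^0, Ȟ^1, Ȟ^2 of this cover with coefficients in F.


nerve of the cover:
  W12={q,s,t} W13={q,r,t,u} W14={s,u} W23={p,q,t} W24={p,s} W34={p,u}
  W123={q,t} W124={s} W134={u} W234={p}
components per intersection:
  W1: {q,t} {r,u} {s}
  W2: {p} {q,t} {s}
  W3: {p} {q,t} {r,u}
  W4: {p} {s} {u}
  W12: {q,t} {s}
  W13: {q,t} {r,u}
  W14: {s} {u}
  W23: {p} {q,t}
  W24: {p} {s}
  W34: {p} {u}
  W123: {q,t}
  W124: {s}
  W134: {u}
  W234: {p}
C dims 12,12,4; δ0: rk 8, SNF 1^8; δ1: rk 4, SNF 1^4
Ȟ^0 = (12 − 8) − 0 = 4, so Ȟ^0 ≅ Z^4
Ȟ^1 = (12 − 4) − 8 = 0, so Ȟ^1 ≅ 0
Ȟ^2 = (4 − 0) − 4 = 0, so Ȟ^2 ≅ 0

Ȟ^0 = Z^4; Ȟ^1 = 0; Ȟ^2 = 0


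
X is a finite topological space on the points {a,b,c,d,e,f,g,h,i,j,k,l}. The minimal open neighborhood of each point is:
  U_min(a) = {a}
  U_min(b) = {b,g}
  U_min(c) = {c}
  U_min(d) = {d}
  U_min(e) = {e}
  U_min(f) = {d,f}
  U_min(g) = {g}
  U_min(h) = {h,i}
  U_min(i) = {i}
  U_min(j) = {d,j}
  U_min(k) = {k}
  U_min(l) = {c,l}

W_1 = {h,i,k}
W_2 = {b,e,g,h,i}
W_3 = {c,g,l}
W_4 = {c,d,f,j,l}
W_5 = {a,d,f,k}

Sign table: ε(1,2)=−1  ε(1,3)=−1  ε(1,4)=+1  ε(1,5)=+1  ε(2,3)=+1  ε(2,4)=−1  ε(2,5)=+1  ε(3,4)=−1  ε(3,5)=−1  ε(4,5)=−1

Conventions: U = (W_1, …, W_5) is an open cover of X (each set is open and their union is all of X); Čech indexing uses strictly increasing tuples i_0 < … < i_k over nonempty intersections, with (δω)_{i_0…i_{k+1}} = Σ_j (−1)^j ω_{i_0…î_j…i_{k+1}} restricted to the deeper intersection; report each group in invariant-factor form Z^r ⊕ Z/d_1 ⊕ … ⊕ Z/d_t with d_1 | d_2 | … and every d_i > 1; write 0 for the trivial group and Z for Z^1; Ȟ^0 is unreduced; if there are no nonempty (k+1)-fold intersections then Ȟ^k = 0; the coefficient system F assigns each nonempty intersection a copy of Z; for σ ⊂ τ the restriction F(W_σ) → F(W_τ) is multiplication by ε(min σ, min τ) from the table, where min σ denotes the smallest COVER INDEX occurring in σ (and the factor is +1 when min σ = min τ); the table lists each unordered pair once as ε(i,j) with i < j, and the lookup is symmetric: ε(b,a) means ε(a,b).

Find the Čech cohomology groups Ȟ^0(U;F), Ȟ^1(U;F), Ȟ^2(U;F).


intersection data:
  W12={h,i} W15={k} W23={g} W34={c,l} W45={d,f}
C dims 5,5; δ0: rk 5, SNF 1^4·2
Ȟ^0 = (5 − 5) − 0 = 0, so Ȟ^0 ≅ 0
Ȟ^1 = (5 − 0) − 5 = 0 plus torsion [2], so Ȟ^1 ≅ Z/2
Ȟ^2 = (0 − 0) − 0 = 0, so Ȟ^2 ≅ 0

Ȟ^0 ≅ 0, Ȟ^1 ≅ Z/2, Ȟ^2 ≅ 0


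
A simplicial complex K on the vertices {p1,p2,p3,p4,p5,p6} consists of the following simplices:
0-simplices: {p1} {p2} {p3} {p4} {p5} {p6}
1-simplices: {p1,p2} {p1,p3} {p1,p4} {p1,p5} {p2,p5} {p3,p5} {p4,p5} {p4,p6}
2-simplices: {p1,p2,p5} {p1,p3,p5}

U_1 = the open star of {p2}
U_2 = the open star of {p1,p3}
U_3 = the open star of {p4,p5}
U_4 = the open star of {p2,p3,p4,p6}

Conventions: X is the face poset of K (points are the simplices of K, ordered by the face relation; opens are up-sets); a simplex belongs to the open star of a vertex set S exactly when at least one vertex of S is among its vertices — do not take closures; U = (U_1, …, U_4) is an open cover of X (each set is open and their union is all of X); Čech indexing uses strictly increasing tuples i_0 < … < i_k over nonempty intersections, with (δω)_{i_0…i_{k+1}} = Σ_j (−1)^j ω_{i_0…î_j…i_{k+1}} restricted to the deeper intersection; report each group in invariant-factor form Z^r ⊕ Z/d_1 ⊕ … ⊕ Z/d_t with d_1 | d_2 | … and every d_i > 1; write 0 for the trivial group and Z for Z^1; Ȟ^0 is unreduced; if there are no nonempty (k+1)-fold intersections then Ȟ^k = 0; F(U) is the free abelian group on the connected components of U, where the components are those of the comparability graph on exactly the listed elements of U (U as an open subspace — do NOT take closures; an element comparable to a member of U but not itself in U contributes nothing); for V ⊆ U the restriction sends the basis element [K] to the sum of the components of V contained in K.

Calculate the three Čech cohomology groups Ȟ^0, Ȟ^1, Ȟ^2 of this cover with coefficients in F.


Ȟ^0(U;F) ≅ Z, Ȟ^1(U;F) ≅ Z, Ȟ^2(U;F) ≅ 0

nonempty intersections:
  U1={{p2},{p1,p2},{p2,p5},{p1,p2,p5}} U2={{p1},{p3},{p1,p2},{p1,p3},{p1,p4},{p1,p5},{p3,p5},{p1,p2,p5},{p1,p3,p5}} U3={{p4},{p5},{p1,p4},{p1,p5},{p2,p5},{p3,p5},{p4,p5},{p4,p6},{p1,p2,p5},{p1,p3,p5}} U4={{p2},{p3},{p4},{p6},{p1,p2},{p1,p3},{p1,p4},{p2,p5},{p3,p5},{p4,p5},{p4,p6},{p1,p2,p5},{p1,p3,p5}}
  U12={{p1,p2},{p1,p2,p5}} U13={{p2,p5},{p1,p2,p5}} U14={{p2},{p1,p2},{p2,p5},{p1,p2,p5}} U23={{p1,p4},{p1,p5},{p3,p5},{p1,p2,p5},{p1,p3,p5}} U24={{p3},{p1,p2},{p1,p3},{p1,p4},{p3,p5},{p1,p2,p5},{p1,p3,p5}} U34={{p4},{p1,p4},{p2,p5},{p3,p5},{p4,p5},{p4,p6},{p1,p2,p5},{p1,p3,p5}}
  U123={{p1,p2,p5}} U124={{p1,p2},{p1,p2,p5}} U134={{p2,p5},{p1,p2,p5}} U234={{p1,p4},{p3,p5},{p1,p2,p5},{p1,p3,p5}}
  U1234={{p1,p2,p5}}
components per intersection:
  U1: {{p2},{p1,p2},{p2,p5},{p1,p2,p5}}
  U2: {{p1},{p3},{p1,p2},{p1,p3},{p1,p4},{p1,p5},{p3,p5},{p1,p2,p5},{p1,p3,p5}}
  U3: {{p4},{p5},{p1,p4},{p1,p5},{p2,p5},{p3,p5},{p4,p5},{p4,p6},{p1,p2,p5},{p1,p3,p5}}
  U4: {{p2},{p1,p2},{p2,p5},{p1,p2,p5}} {{p3},{p1,p3},{p3,p5},{p1,p3,p5}} {{p4},{p6},{p1,p4},{p4,p5},{p4,p6}}
  U12: {{p1,p2},{p1,p2,p5}}
  U13: {{p2,p5},{p1,p2,p5}}
  U14: {{p2},{p1,p2},{p2,p5},{p1,p2,p5}}
  U23: {{p1,p4}} {{p1,p5},{p3,p5},{p1,p2,p5},{p1,p3,p5}}
  U24: {{p3},{p1,p3},{p3,p5},{p1,p3,p5}} {{p1,p2},{p1,p2,p5}} {{p1,p4}}
  U34: {{p4},{p1,p4},{p4,p5},{p4,p6}} {{p2,p5},{p1,p2,p5}} {{p3,p5},{p1,p3,p5}}
  U123: {{p1,p2,p5}}
  U124: {{p1,p2},{p1,p2,p5}}
  U134: {{p2,p5},{p1,p2,p5}}
  U234: {{p1,p4}} {{p3,p5},{p1,p3,p5}} {{p1,p2,p5}}
  U1234: {{p1,p2,p5}}
C dims 6,11,6,1; δ0: rk 5, SNF 1^5; δ1: rk 5, SNF 1^5; δ2: rk 1, SNF 1^1
Ȟ^0: (6−5)−0=1 ⇒ Z
Ȟ^1: (11−5)−5=1 ⇒ Z
Ȟ^2: (6−1)−5=0 ⇒ 0


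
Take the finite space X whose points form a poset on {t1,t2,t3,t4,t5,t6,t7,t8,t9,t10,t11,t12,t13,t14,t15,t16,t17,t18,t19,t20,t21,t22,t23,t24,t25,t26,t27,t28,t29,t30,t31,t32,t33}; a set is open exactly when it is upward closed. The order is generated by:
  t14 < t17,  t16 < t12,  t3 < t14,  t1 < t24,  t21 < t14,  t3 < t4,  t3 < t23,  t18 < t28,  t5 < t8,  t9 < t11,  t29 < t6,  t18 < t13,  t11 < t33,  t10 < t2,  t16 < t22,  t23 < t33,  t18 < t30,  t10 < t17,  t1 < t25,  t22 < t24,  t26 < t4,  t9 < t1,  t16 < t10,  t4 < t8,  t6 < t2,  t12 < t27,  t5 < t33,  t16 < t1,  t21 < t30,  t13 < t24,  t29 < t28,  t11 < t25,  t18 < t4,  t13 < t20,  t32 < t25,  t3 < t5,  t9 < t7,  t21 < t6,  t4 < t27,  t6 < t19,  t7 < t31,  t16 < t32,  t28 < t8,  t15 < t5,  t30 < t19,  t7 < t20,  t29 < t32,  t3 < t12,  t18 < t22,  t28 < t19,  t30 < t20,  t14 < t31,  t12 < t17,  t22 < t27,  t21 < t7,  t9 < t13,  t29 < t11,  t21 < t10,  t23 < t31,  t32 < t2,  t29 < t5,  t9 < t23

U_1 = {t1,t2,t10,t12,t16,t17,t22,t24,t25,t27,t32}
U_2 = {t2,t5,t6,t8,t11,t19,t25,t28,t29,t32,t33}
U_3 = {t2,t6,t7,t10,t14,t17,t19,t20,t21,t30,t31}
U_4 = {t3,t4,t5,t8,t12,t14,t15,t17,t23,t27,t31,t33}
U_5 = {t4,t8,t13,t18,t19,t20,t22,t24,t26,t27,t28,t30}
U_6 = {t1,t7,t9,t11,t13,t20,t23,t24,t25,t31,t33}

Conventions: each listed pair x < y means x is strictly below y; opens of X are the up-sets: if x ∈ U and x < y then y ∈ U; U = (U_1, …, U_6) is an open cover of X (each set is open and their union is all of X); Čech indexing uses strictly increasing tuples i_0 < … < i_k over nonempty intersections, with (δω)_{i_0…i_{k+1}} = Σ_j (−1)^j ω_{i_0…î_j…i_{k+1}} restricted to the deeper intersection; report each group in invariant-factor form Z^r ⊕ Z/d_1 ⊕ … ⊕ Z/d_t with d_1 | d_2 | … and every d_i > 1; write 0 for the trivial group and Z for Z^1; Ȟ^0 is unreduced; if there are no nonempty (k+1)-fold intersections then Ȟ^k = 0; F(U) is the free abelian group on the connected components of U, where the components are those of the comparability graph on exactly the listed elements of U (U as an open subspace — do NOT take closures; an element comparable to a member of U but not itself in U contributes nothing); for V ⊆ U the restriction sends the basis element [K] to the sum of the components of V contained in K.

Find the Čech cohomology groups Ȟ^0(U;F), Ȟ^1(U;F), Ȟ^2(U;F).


Ȟ^0 = Z,  Ȟ^1 = 0,  Ȟ^2 = Z/2

nerve of the cover:
  U12={t2,t25,t32} U13={t2,t10,t17} U14={t12,t17,t27} U15={t22,t24,t27} U16={t1,t24,t25} U23={t2,t6,t19} U24={t5,t8,t33} U25={t8,t19,t28} U26={t11,t25,t33} U34={t14,t17,t31} U35={t19,t20,t30} U36={t7,t20,t31} U45={t4,t8,t27} U46={t23,t31,t33} U56={t13,t20,t24}
  U123={t2} U126={t25} U134={t17} U145={t27} U156={t24} U235={t19} U245={t8} U246={t33} U346={t31} U356={t20}
components per intersection:
  U1: {t1,t2,t10,t12,t16,t17,t22,t24,t25,t27,t32}
  U2: {t2,t5,t6,t8,t11,t19,t25,t28,t29,t32,t33}
  U3: {t2,t6,t7,t10,t14,t17,t19,t20,t21,t30,t31}
  U4: {t3,t4,t5,t8,t12,t14,t15,t17,t23,t27,t31,t33}
  U5: {t4,t8,t13,t18,t19,t20,t22,t24,t26,t27,t28,t30}
  U6: {t1,t7,t9,t11,t13,t20,t23,t24,t25,t31,t33}
  U12: {t2,t25,t32}
  U13: {t2,t10,t17}
  U14: {t12,t17,t27}
  U15: {t22,t24,t27}
  U16: {t1,t24,t25}
  U23: {t2,t6,t19}
  U24: {t5,t8,t33}
  U25: {t8,t19,t28}
  U26: {t11,t25,t33}
  U34: {t14,t17,t31}
  U35: {t19,t20,t30}
  U36: {t7,t20,t31}
  U45: {t4,t8,t27}
  U46: {t23,t31,t33}
  U56: {t13,t20,t24}
  U123: {t2}
  U126: {t25}
  U134: {t17}
  U145: {t27}
  U156: {t24}
  U235: {t19}
  U245: {t8}
  U246: {t33}
  U346: {t31}
  U356: {t20}
C dims 6,15,10; δ0: rk 5, SNF 1^5; δ1: rk 10, SNF 1^9·2
Ȟ^0 = (6 − 5) − 0 = 1, so Ȟ^0 ≅ Z
Ȟ^1 = (15 − 10) − 5 = 0, so Ȟ^1 ≅ 0
Ȟ^2 = (10 − 0) − 10 = 0 plus torsion [2], so Ȟ^2 ≅ Z/2


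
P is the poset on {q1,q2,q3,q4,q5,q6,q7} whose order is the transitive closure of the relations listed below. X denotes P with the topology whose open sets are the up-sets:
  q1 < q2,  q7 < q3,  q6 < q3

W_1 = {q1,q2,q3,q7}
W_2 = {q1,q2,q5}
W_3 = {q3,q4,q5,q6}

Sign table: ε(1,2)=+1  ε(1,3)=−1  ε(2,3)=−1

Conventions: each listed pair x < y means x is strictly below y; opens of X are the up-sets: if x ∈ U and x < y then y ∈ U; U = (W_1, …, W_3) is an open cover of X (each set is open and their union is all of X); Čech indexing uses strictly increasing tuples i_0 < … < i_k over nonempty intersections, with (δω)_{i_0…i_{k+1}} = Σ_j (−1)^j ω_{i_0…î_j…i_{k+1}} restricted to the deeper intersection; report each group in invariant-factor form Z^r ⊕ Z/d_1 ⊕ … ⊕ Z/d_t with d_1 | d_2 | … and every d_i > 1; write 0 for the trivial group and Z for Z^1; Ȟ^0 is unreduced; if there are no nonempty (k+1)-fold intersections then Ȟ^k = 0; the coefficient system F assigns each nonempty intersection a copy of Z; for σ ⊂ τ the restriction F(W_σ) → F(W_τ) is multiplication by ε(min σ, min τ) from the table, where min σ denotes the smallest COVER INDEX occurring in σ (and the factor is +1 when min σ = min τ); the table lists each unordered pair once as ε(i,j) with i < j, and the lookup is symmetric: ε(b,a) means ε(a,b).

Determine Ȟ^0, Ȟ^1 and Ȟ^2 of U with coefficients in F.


nerve simplices:
  W12={q1,q2} W13={q3} W23={q5}
C dims 3,3; δ0: rk 2, SNF 1^2
degree 0: 3−2−0 = 1 → Ȟ^0 ≅ Z
degree 1: 3−0−2 = 1 → Ȟ^1 ≅ Z
degree 2: 0−0−0 = 0 → Ȟ^2 ≅ 0

Ȟ^0 = Z; Ȟ^1 = Z; Ȟ^2 = 0


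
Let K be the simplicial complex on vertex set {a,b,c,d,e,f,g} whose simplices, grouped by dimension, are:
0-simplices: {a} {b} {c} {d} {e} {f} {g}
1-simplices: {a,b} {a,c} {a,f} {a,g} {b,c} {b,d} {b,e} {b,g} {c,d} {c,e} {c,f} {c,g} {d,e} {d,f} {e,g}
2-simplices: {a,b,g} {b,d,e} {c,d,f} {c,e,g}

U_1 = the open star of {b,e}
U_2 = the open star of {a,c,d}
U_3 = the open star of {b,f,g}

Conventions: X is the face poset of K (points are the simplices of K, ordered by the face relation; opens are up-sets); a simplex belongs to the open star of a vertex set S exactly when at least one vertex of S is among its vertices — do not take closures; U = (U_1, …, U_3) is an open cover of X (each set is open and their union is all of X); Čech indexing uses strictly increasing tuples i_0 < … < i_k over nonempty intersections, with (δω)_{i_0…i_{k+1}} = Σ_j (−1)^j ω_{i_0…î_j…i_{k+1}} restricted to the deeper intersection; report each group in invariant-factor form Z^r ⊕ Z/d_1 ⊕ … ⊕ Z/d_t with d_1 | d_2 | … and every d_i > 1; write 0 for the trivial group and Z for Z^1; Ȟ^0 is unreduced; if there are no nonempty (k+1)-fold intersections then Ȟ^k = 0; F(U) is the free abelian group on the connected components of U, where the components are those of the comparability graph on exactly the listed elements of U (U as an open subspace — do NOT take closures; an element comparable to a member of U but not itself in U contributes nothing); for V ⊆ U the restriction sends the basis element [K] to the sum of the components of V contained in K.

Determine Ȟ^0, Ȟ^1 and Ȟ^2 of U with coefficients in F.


cover nerve:
  U1={{b},{e},{a,b},{b,c},{b,d},{b,e},{b,g},{c,e},{d,e},{e,g},{a,b,g},{b,d,e},{c,e,g}} U2={{a},{c},{d},{a,b},{a,c},{a,f},{a,g},{b,c},{b,d},{c,d},{c,e},{c,f},{c,g},{d,e},{d,f},{a,b,g},{b,d,e},{c,d,f},{c,e,g}} U3={{b},{f},{g},{a,b},{a,f},{a,g},{b,c},{b,d},{b,e},{b,g},{c,f},{c,g},{d,f},{e,g},{a,b,g},{b,d,e},{c,d,f},{c,e,g}}
  U12={{a,b},{b,c},{b,d},{c,e},{d,e},{a,b,g},{b,d,e},{c,e,g}} U13={{b},{a,b},{b,c},{b,d},{b,e},{b,g},{e,g},{a,b,g},{b,d,e},{c,e,g}} U23={{a,b},{a,f},{a,g},{b,c},{b,d},{c,f},{c,g},{d,f},{a,b,g},{b,d,e},{c,d,f},{c,e,g}}
  U123={{a,b},{b,c},{b,d},{a,b,g},{b,d,e},{c,e,g}}
components per intersection:
  U1: {{b},{e},{a,b},{b,c},{b,d},{b,e},{b,g},{c,e},{d,e},{e,g},{a,b,g},{b,d,e},{c,e,g}}
  U2: {{a},{c},{d},{a,b},{a,c},{a,f},{a,g},{b,c},{b,d},{c,d},{c,e},{c,f},{c,g},{d,e},{d,f},{a,b,g},{b,d,e},{c,d,f},{c,e,g}}
  U3: {{b},{g},{a,b},{a,g},{b,c},{b,d},{b,e},{b,g},{c,g},{e,g},{a,b,g},{b,d,e},{c,e,g}} {{f},{a,f},{c,f},{d,f},{c,d,f}}
  U12: {{a,b},{a,b,g}} {{b,c}} {{b,d},{d,e},{b,d,e}} {{c,e},{c,e,g}}
  U13: {{b},{a,b},{b,c},{b,d},{b,e},{b,g},{a,b,g},{b,d,e}} {{e,g},{c,e,g}}
  U23: {{a,b},{a,g},{a,b,g}} {{a,f}} {{b,c}} {{b,d},{b,d,e}} {{c,f},{d,f},{c,d,f}} {{c,g},{c,e,g}}
  U123: {{a,b},{a,b,g}} {{b,c}} {{b,d},{b,d,e}} {{c,e,g}}
C dims 4,12,4; δ0: rk 3, SNF 1^3; δ1: rk 4, SNF 1^4
Ȟ^0: (4−3)−0=1 ⇒ Z
Ȟ^1: (12−4)−3=5 ⇒ Z^5
Ȟ^2: (4−0)−4=0 ⇒ 0

Ȟ^0 ≅ Z, Ȟ^1 ≅ Z^5, Ȟ^2 ≅ 0


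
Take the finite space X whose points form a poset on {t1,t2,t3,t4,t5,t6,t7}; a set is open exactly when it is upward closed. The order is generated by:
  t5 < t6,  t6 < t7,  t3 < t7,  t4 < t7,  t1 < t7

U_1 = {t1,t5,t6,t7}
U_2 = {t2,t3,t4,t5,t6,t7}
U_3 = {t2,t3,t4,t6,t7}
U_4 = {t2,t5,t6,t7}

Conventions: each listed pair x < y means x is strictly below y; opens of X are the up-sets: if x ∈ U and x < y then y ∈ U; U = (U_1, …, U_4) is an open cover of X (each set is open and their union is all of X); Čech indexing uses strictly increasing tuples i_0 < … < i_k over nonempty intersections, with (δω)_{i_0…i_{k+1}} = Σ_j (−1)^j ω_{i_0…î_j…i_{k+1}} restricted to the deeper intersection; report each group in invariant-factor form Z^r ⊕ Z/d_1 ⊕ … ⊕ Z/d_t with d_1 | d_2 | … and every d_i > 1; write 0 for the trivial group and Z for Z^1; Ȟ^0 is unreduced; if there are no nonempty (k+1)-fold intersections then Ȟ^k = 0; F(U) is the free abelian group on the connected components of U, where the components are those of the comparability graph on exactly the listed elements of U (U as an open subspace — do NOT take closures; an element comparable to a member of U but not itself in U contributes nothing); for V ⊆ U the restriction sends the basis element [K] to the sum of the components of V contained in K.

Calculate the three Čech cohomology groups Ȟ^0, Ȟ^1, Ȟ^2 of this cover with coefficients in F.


Ȟ^0 ≅ Z^2, Ȟ^1 ≅ 0 and Ȟ^2 ≅ 0

intersection data:
  U12={t5,t6,t7} U13={t6,t7} U14={t5,t6,t7} U23={t2,t3,t4,t6,t7} U24={t2,t5,t6,t7} U34={t2,t6,t7}
  U123={t6,t7} U124={t5,t6,t7} U134={t6,t7} U234={t2,t6,t7}
  U1234={t6,t7}
components per intersection:
  U1: {t1,t5,t6,t7}
  U2: {t2} {t3,t4,t5,t6,t7}
  U3: {t2} {t3,t4,t6,t7}
  U4: {t2} {t5,t6,t7}
  U12: {t5,t6,t7}
  U13: {t6,t7}
  U14: {t5,t6,t7}
  U23: {t2} {t3,t4,t6,t7}
  U24: {t2} {t5,t6,t7}
  U34: {t2} {t6,t7}
  U123: {t6,t7}
  U124: {t5,t6,t7}
  U134: {t6,t7}
  U234: {t2} {t6,t7}
  U1234: {t6,t7}
C dims 7,9,5,1; δ0: rk 5, SNF 1^5; δ1: rk 4, SNF 1^4; δ2: rk 1, SNF 1^1
Ȟ^0 = (7 − 5) − 0 = 2, so Ȟ^0 ≅ Z^2
Ȟ^1 = (9 − 4) − 5 = 0, so Ȟ^1 ≅ 0
Ȟ^2 = (5 − 1) − 4 = 0, so Ȟ^2 ≅ 0
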